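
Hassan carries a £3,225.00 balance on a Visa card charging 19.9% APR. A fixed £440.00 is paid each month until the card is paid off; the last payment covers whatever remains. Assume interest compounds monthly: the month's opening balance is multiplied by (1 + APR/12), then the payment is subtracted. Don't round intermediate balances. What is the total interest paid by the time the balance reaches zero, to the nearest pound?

Monthly rate r = 19.9%/12 = 1.65833% = 0.0165833.
Payoff takes n = ⌈−ln(1 − rB₀/P)/ln(1+r)⌉ = ⌈7.879⌉ = 8 payments; the last is £387.30.
Total paid = 7·£440.00 + £387.30 = £3,467.30.
Total interest = total paid − principal = £3,467.30 − £3,225.00 = £242.30.

£242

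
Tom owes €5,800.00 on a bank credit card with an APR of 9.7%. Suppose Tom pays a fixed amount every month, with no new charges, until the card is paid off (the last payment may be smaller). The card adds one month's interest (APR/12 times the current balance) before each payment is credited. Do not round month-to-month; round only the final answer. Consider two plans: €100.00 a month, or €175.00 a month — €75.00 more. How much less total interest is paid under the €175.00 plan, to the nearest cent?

Monthly rate r = 9.7%/12 = 0.808333% = 0.00808333.
At €100.00/mo: n = ⌈−ln(1 − rB₀/P)/ln(1+r)⌉ = 79 payments (last €58.65); total interest = total paid − €5,800.00 = €2,058.65.
At €175.00/mo: 39 payments (last €128.66); total interest €978.66.
Interest saved = €2,058.65 − €978.66 = €1,079.99.

€1,079.99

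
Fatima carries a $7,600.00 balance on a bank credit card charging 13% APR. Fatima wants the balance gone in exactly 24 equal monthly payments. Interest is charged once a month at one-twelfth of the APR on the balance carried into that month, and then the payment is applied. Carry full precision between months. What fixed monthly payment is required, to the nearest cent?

$361.32

Monthly rate r = 13%/12 = 1.08333% = 0.0108333.
Level-payment amortization: P = B₀·r / (1 − (1+r)^(−n)) = 7600.00·0.0108333 / (1 − 1.01083^(−24)).
Denominator 1 − (1+r)^(−24) = 0.227869542.
P = 82.3333 / 0.227869542 ≈ 361.32.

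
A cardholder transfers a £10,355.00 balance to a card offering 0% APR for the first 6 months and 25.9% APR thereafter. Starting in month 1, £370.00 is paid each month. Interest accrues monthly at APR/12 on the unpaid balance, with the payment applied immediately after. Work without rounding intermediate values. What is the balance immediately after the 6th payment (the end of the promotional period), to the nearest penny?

Promo months 1–6 at r₀ = 0%/12 = 0; months 7+ at r₁ = 25.9%/12 = 0.0215833.
After month 6 (no interest yet): B = £10,355.00 − 6·£370.00 = £8,135.00.

£8,135.00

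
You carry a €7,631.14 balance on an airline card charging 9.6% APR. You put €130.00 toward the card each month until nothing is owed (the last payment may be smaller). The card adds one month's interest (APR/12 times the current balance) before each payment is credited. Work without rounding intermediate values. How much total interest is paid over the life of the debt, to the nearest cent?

Monthly rate r = 9.6%/12 = 0.8% = 0.008.
Payoff takes n = ⌈−ln(1 − rB₀/P)/ln(1+r)⌉ = ⌈79.584⌉ = 80 payments; the last is €76.07.
Total paid = 79·€130.00 + €76.07 = €10,346.07.
Total interest = total paid − principal = €10,346.07 − €7,631.14 = €2,714.93.

€2,714.93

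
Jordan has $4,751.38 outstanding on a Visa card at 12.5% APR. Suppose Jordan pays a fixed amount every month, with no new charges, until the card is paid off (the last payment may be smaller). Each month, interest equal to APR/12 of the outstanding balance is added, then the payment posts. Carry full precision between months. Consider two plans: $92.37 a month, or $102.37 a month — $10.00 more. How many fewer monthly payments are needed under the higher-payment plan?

Monthly rate r = 12.5%/12 = 1.04167% = 0.0104167.
At $92.37/mo: n = ⌈−ln(1 − rB₀/P)/ln(1+r)⌉ = 75 payments (last $5.67); total interest = total paid − $4,751.38 = $2,089.67.
At $102.37/mo: 64 payments (last $76.95); total interest $1,774.88.
Payments saved = 75 − 64 = 11.

11 fewer payments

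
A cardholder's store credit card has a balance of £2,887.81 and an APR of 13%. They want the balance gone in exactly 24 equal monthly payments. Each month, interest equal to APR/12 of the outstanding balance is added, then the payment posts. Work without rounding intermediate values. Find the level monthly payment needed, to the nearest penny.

£137.29

Monthly rate r = 13%/12 = 1.08333% = 0.0108333.
Level-payment amortization: P = B₀·r / (1 − (1+r)^(−n)) = 2887.81·0.0108333 / (1 − 1.01083^(−24)).
Denominator 1 − (1+r)^(−24) = 0.227869542.
P = 31.2846 / 0.227869542 ≈ 137.29.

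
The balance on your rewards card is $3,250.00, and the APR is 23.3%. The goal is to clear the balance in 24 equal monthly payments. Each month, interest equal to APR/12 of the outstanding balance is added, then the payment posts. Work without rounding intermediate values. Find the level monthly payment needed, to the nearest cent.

Monthly rate r = 23.3%/12 = 1.94167% = 0.0194167.
Level-payment amortization: P = B₀·r / (1 − (1+r)^(−n)) = 3250.00·0.0194167 / (1 − 1.01942^(−24)).
Denominator 1 − (1+r)^(−24) = 0.369683773.
P = 63.1042 / 0.369683773 ≈ 170.70.

$170.70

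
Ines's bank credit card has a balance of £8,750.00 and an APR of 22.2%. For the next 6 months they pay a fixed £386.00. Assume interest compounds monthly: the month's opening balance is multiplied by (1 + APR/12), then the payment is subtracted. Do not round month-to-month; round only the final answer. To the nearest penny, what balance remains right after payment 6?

Monthly rate r = 22.2%/12 = 1.85% = 0.0185.
Each month: B ← B·(1+r) − £386.00.
Month 1: interest £161.88; balance after payment £8,525.88.
Month 2: interest £157.73; balance after payment £8,297.60.
Month 3: interest £153.51; balance after payment £8,065.11.
Month 4: interest £149.20; balance after payment £7,828.31.
Month 5: interest £144.82; balance after payment £7,587.14.
Month 6: interest £140.36; balance after payment £7,341.50.

£7,341.50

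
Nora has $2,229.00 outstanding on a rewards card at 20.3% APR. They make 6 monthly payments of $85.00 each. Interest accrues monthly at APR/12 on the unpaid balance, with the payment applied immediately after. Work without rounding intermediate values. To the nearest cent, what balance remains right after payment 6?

$1,932.97

Monthly rate r = 20.3%/12 = 1.69167% = 0.0169167.
Each month: B ← B·(1+r) − $85.00.
Month 1: interest $37.71; balance after payment $2,181.71.
Month 2: interest $36.91; balance after payment $2,133.61.
Month 3: interest $36.09; balance after payment $2,084.71.
Month 4: interest $35.27; balance after payment $2,034.97.
Month 5: interest $34.42; balance after payment $1,984.40.
Month 6: interest $33.57; balance after payment $1,932.97.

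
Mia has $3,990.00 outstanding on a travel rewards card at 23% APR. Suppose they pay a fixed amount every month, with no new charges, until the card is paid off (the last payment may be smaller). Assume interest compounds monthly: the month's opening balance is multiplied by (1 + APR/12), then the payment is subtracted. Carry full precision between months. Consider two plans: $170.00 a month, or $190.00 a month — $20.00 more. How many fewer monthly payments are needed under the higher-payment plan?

Monthly rate r = 23%/12 = 1.91667% = 0.0191667.
At $170.00/mo: n = ⌈−ln(1 − rB₀/P)/ln(1+r)⌉ = 32 payments (last $81.22); total interest = total paid − $3,990.00 = $1,361.22.
At $190.00/mo: 28 payments (last $24.20); total interest $1,164.20.
Payments saved = 32 − 28 = 4.

4 fewer payments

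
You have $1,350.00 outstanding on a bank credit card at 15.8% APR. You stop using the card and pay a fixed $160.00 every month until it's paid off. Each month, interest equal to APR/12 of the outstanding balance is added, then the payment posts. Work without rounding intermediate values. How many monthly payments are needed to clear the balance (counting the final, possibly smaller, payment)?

10 payments

Monthly rate r = 15.8%/12 = 1.31667% = 0.0131667.
Recurrence: B ← B·(1+r) − $160.00.
Month 1: interest $17.77; balance after payment $1,207.78.
Month 2: interest $15.90; balance after payment $1,063.68.
Closed form: n = −ln(1 − rB₀/P)/ln(1+r) = −ln(0.88891)/ln(1.01317) ≈ 9.003, so the balance reaches zero during payment 10.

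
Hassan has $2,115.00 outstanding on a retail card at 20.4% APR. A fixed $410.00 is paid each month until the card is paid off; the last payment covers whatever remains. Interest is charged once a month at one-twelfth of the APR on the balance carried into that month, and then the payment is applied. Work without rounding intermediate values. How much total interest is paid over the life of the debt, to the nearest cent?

$118.16

Monthly rate r = 20.4%/12 = 1.7% = 0.017.
Payoff takes n = ⌈−ln(1 − rB₀/P)/ln(1+r)⌉ = ⌈5.445⌉ = 6 payments; the last is $183.16.
Total paid = 5·$410.00 + $183.16 = $2,233.16.
Total interest = total paid − principal = $2,233.16 − $2,115.00 = $118.16.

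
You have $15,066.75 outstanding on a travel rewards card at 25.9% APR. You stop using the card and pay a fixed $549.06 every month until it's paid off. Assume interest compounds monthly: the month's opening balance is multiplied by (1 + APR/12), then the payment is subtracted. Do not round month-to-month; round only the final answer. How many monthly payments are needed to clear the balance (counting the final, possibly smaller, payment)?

Monthly rate r = 25.9%/12 = 2.15833% = 0.0215833.
Recurrence: B ← B·(1+r) − $549.06.
Month 1: interest $325.19; balance after payment $14,842.88.
Month 2: interest $320.36; balance after payment $14,614.18.
Closed form: n = −ln(1 − rB₀/P)/ln(1+r) = −ln(0.40773)/ln(1.02158) ≈ 42.014, so the balance reaches zero during payment 43.

43 months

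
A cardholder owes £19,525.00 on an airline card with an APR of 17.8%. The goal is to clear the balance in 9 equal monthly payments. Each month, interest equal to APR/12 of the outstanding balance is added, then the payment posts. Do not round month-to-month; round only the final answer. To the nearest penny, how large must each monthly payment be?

Monthly rate r = 17.8%/12 = 1.48333% = 0.0148333.
Level-payment amortization: P = B₀·r / (1 − (1+r)^(−n)) = 19525.00·0.0148333 / (1 − 1.01483^(−9)).
Denominator 1 − (1+r)^(−9) = 0.124114197.
P = 289.621 / 0.124114197 ≈ 2333.50.

£2,333.50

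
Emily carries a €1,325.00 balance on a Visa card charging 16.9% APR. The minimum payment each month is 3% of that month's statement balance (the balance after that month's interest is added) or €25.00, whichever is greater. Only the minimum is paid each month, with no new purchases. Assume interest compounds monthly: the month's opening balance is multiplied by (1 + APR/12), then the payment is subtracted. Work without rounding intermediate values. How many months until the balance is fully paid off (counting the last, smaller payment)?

74 months

Monthly rate r = 16.9%/12 = 1.40833% = 0.0140833.
While 3% of the post-interest balance exceeds €25.00, each month B ← (B·(1+r))·(1 − 0.03), i.e. B shrinks by the factor (1+r)·0.97 = 0.98366.
This holds for months 1–29. Entering month 30 the balance is €821.74; 3% of the post-interest balance is now below €25.00, so the flat €25.00 minimum applies from here.
From month 30 a fixed €25.00 at rate r clears €821.74 in 45 more payments. Total: 29 + 45 = 74 months.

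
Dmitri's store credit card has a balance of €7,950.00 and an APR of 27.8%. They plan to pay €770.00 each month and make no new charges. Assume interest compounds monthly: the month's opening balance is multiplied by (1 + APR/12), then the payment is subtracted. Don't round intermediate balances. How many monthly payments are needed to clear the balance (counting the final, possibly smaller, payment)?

Monthly rate r = 27.8%/12 = 2.31667% = 0.0231667.
Recurrence: B ← B·(1+r) − €770.00.
Month 1: interest €184.18; balance after payment €7,364.18.
Month 2: interest €170.60; balance after payment €6,764.78.
Closed form: n = −ln(1 − rB₀/P)/ln(1+r) = −ln(0.76081)/ln(1.02317) ≈ 11.936, so the balance reaches zero during payment 12.

12 months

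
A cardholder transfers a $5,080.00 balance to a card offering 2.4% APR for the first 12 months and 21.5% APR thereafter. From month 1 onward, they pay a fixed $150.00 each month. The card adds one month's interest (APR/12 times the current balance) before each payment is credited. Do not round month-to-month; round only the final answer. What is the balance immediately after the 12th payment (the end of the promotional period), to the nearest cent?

$3,383.34

Promo months 1–12 at r₀ = 2.4%/12 = 0.002; months 13+ at r₁ = 21.5%/12 = 0.0179167.
After month 12: iterate B ← B·(1+r₀) − $150.00 for 12 months → $3,383.34.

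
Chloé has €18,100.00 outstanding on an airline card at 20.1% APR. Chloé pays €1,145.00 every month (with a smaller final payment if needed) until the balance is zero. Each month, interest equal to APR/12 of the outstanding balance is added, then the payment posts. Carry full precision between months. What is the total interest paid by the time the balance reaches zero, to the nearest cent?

Monthly rate r = 20.1%/12 = 1.675% = 0.01675.
Payoff takes n = ⌈−ln(1 − rB₀/P)/ln(1+r)⌉ = ⌈18.517⌉ = 19 payments; the last is €594.13.
Total paid = 18·€1,145.00 + €594.13 = €21,204.13.
Total interest = total paid − principal = €21,204.13 − €18,100.00 = €3,104.13.

€3,104.13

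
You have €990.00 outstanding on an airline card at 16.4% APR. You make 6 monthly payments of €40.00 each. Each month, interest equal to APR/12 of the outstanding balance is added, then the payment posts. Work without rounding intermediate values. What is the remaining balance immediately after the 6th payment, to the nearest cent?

Monthly rate r = 16.4%/12 = 1.36667% = 0.0136667.
Each month: B ← B·(1+r) − €40.00.
Month 1: interest €13.53; balance after payment €963.53.
Month 2: interest €13.17; balance after payment €936.70.
Month 3: interest €12.80; balance after payment €909.50.
Month 4: interest €12.43; balance after payment €881.93.
Month 5: interest €12.05; balance after payment €853.98.
Month 6: interest €11.67; balance after payment €825.65.

€825.65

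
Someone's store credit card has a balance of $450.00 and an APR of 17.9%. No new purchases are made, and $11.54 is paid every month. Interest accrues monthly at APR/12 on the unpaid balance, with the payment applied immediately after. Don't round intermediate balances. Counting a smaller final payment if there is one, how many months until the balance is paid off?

Monthly rate r = 17.9%/12 = 1.49167% = 0.0149167.
Recurrence: B ← B·(1+r) − $11.54.
Month 1: interest $6.71; balance after payment $445.17.
Month 2: interest $6.64; balance after payment $440.27.
Closed form: n = −ln(1 − rB₀/P)/ln(1+r) = −ln(0.41833)/ln(1.01492) ≈ 58.859, so the balance reaches zero during payment 59.

59 payments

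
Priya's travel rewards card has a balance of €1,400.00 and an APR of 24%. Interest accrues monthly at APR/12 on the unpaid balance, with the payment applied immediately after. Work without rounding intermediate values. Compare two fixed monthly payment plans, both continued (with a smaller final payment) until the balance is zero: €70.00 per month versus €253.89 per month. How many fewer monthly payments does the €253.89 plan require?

Monthly rate r = 24%/12 = 2% = 0.02.
At €70.00/mo: n = ⌈−ln(1 − rB₀/P)/ln(1+r)⌉ = 26 payments (last €55.82); total interest = total paid − €1,400.00 = €405.82.
At €253.89/mo: 6 payments (last €228.95); total interest €98.40.
Payments saved = 26 − 6 = 20.

20 fewer payments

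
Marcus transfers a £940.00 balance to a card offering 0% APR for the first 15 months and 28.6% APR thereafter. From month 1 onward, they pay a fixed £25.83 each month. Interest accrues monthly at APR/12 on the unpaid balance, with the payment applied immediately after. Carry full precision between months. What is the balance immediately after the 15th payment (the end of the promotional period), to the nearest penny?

£552.55

Promo months 1–15 at r₀ = 0%/12 = 0; months 16+ at r₁ = 28.6%/12 = 0.0238333.
After month 15 (no interest yet): B = £940.00 − 15·£25.83 = £552.55.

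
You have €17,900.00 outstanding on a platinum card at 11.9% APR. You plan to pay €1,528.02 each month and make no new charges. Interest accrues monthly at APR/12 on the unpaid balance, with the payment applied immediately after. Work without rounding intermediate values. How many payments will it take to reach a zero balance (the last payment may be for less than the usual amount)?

Monthly rate r = 11.9%/12 = 0.991667% = 0.00991667.
Recurrence: B ← B·(1+r) − €1,528.02.
Month 1: interest €177.51; balance after payment €16,549.49.
Month 2: interest €164.12; balance after payment €15,185.58.
Closed form: n = −ln(1 − rB₀/P)/ln(1+r) = −ln(0.88383)/ln(1.00992) ≈ 12.514, so the balance reaches zero during payment 13.

13 months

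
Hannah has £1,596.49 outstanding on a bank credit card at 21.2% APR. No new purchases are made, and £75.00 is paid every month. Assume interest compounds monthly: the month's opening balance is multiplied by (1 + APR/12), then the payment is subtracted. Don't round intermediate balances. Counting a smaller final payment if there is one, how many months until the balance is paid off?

Monthly rate r = 21.2%/12 = 1.76667% = 0.0176667.
Recurrence: B ← B·(1+r) − £75.00.
Month 1: interest £28.20; balance after payment £1,549.69.
Month 2: interest £27.38; balance after payment £1,502.07.
Closed form: n = −ln(1 − rB₀/P)/ln(1+r) = −ln(0.62394)/ln(1.01767) ≈ 26.935, so the balance reaches zero during payment 27.

27 payments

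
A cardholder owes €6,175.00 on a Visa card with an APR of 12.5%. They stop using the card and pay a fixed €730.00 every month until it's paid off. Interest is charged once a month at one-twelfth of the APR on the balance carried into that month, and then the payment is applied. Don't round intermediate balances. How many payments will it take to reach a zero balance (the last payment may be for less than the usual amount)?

9 months

Monthly rate r = 12.5%/12 = 1.04167% = 0.0104167.
Recurrence: B ← B·(1+r) − €730.00.
Month 1: interest €64.32; balance after payment €5,509.32.
Month 2: interest €57.39; balance after payment €4,836.71.
Closed form: n = −ln(1 − rB₀/P)/ln(1+r) = −ln(0.91189)/ln(1.01042) ≈ 8.901, so the balance reaches zero during payment 9.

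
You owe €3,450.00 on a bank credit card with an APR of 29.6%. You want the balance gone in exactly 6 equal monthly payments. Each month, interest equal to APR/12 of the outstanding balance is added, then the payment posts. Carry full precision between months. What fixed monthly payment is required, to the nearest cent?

€625.65

Monthly rate r = 29.6%/12 = 2.46667% = 0.0246667.
Level-payment amortization: P = B₀·r / (1 − (1+r)^(−n)) = 3450.00·0.0246667 / (1 − 1.02467^(−6)).
Denominator 1 − (1+r)^(−6) = 0.136018687.
P = 85.1 / 0.136018687 ≈ 625.65.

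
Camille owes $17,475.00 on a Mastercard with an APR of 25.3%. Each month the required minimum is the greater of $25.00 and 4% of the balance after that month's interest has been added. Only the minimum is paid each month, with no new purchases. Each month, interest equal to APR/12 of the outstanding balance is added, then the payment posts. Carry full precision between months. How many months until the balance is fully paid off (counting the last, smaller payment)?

203 months

Monthly rate r = 25.3%/12 = 2.10833% = 0.0210833.
While 4% of the post-interest balance exceeds $25.00, each month B ← (B·(1+r))·(1 − 0.04), i.e. B shrinks by the factor (1+r)·0.96 = 0.98024.
This holds for months 1–168. Entering month 169 the balance is $611.31; 4% of the post-interest balance is now below $25.00, so the flat $25.00 minimum applies from here.
From month 169 a fixed $25.00 at rate r clears $611.31 in 35 more payments. Total: 168 + 35 = 203 months.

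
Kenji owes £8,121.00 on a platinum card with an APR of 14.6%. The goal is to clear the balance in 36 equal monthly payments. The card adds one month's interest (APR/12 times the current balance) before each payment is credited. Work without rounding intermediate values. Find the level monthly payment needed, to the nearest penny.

Monthly rate r = 14.6%/12 = 1.21667% = 0.0121667.
Level-payment amortization: P = B₀·r / (1 − (1+r)^(−n)) = 8121.00·0.0121667 / (1 − 1.01217^(−36)).
Denominator 1 − (1+r)^(−36) = 0.352966311.
P = 98.8055 / 0.352966311 ≈ 279.93.

£279.93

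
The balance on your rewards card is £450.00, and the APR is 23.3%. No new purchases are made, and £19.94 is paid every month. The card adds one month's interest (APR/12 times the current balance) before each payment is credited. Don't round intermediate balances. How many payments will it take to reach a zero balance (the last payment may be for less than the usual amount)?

Monthly rate r = 23.3%/12 = 1.94167% = 0.0194167.
Recurrence: B ← B·(1+r) − £19.94.
Month 1: interest £8.74; balance after payment £438.80.
Month 2: interest £8.52; balance after payment £427.38.
Closed form: n = −ln(1 − rB₀/P)/ln(1+r) = −ln(0.56181)/ln(1.01942) ≈ 29.983, so the balance reaches zero during payment 30.

30 payments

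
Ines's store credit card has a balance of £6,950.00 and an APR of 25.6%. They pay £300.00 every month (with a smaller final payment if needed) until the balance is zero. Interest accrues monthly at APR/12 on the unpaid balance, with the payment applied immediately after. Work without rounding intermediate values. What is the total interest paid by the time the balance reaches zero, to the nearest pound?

Monthly rate r = 25.6%/12 = 2.13333% = 0.0213333.
Payoff takes n = ⌈−ln(1 − rB₀/P)/ln(1+r)⌉ = ⌈32.292⌉ = 33 payments; the last is £88.36.
Total paid = 32·£300.00 + £88.36 = £9,688.36.
Total interest = total paid − principal = £9,688.36 − £6,950.00 = £2,738.36.

£2,738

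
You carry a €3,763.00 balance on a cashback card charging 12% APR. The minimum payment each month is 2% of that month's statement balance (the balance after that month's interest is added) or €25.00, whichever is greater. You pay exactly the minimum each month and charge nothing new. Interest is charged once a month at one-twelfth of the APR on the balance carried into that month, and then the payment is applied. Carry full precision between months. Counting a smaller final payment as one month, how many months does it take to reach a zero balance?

178 months

Monthly rate r = 12%/12 = 1% = 0.01.
While 2% of the post-interest balance exceeds €25.00, each month B ← (B·(1+r))·(1 − 0.02), i.e. B shrinks by the factor (1+r)·0.98 = 0.9898.
This holds for months 1–109. Entering month 110 the balance is €1,230.85; 2% of the post-interest balance is now below €25.00, so the flat €25.00 minimum applies from here.
From month 110 a fixed €25.00 at rate r clears €1,230.85 in 69 more payments. Total: 109 + 69 = 178 months.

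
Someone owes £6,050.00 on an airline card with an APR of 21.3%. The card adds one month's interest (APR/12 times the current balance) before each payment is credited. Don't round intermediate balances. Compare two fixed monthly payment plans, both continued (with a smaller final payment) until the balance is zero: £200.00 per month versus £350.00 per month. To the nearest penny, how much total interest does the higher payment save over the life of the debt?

Monthly rate r = 21.3%/12 = 1.775% = 0.01775.
At £200.00/mo: n = ⌈−ln(1 − rB₀/P)/ln(1+r)⌉ = 44 payments (last £151.94); total interest = total paid − £6,050.00 = £2,701.94.
At £350.00/mo: 21 payments (last £290.50); total interest £1,240.50.
Interest saved = £2,701.94 − £1,240.50 = £1,461.44.

£1,461.44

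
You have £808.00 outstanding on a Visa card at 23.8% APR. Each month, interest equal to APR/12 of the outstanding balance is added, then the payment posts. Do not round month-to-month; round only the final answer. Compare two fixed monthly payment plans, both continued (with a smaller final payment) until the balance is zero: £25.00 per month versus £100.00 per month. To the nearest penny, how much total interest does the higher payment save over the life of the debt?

Monthly rate r = 23.8%/12 = 1.98333% = 0.0198333.
At £25.00/mo: n = ⌈−ln(1 − rB₀/P)/ln(1+r)⌉ = 53 payments (last £4.15); total interest = total paid − £808.00 = £496.15.
At £100.00/mo: 9 payments (last £89.41); total interest £81.41.
Interest saved = £496.15 − £81.41 = £414.74.

£414.74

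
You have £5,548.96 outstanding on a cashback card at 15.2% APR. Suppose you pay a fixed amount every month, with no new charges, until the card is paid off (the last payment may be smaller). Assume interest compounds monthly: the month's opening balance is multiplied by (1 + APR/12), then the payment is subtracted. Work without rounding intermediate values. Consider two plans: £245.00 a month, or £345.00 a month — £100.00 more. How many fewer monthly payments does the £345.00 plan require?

8 fewer payments

Monthly rate r = 15.2%/12 = 1.26667% = 0.0126667.
At £245.00/mo: n = ⌈−ln(1 − rB₀/P)/ln(1+r)⌉ = 27 payments (last £211.32); total interest = total paid − £5,548.96 = £1,032.36.
At £345.00/mo: 19 payments (last £34.42); total interest £695.46.
Payments saved = 27 − 19 = 8.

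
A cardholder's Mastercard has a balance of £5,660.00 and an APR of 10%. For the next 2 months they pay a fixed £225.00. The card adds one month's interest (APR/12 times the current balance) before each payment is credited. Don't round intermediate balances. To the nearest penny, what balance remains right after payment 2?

Monthly rate r = 10%/12 = 0.833333% = 0.00833333.
Each month: B ← B·(1+r) − £225.00.
Month 1: interest £47.17; balance after payment £5,482.17.
Month 2: interest £45.68; balance after payment £5,302.85.

£5,302.85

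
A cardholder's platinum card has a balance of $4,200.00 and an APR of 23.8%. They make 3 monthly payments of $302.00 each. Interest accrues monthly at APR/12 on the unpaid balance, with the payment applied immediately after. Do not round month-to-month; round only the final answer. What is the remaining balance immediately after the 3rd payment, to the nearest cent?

Monthly rate r = 23.8%/12 = 1.98333% = 0.0198333.
Each month: B ← B·(1+r) − $302.00.
Month 1: interest $83.30; balance after payment $3,981.30.
Month 2: interest $78.96; balance after payment $3,758.26.
Month 3: interest $74.54; balance after payment $3,530.80.

$3,530.80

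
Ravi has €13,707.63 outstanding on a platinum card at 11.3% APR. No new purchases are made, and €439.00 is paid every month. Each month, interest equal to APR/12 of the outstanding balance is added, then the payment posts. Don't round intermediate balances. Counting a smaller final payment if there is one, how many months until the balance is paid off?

Monthly rate r = 11.3%/12 = 0.941667% = 0.00941667.
Recurrence: B ← B·(1+r) − €439.00.
Month 1: interest €129.08; balance after payment €13,397.71.
Month 2: interest €126.16; balance after payment €13,084.87.
Closed form: n = −ln(1 − rB₀/P)/ln(1+r) = −ln(0.70597)/ln(1.00942) ≈ 37.149, so the balance reaches zero during payment 38.

38 payments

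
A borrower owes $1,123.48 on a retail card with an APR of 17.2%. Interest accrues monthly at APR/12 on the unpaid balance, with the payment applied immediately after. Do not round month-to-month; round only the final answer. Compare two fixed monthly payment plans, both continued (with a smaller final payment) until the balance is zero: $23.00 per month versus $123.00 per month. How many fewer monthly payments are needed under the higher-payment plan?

75 fewer payments

Monthly rate r = 17.2%/12 = 1.43333% = 0.0143333.
At $23.00/mo: n = ⌈−ln(1 − rB₀/P)/ln(1+r)⌉ = 85 payments (last $14.56); total interest = total paid − $1,123.48 = $823.08.
At $123.00/mo: 10 payments (last $105.86); total interest $89.38.
Payments saved = 85 − 10 = 75.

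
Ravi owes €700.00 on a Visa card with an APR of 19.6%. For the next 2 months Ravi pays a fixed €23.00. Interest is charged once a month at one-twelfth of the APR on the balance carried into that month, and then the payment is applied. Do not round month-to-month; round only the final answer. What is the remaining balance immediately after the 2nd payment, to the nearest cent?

€676.68

Monthly rate r = 19.6%/12 = 1.63333% = 0.0163333.
Each month: B ← B·(1+r) − €23.00.
Month 1: interest €11.43; balance after payment €688.43.
Month 2: interest €11.24; balance after payment €676.68.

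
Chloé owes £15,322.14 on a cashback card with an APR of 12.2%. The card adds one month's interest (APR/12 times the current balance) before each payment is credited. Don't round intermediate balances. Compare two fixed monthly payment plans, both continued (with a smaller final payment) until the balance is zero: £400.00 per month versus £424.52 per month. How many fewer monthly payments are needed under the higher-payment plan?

3 fewer payments

Monthly rate r = 12.2%/12 = 1.01667% = 0.0101667.
At £400.00/mo: n = ⌈−ln(1 − rB₀/P)/ln(1+r)⌉ = 49 payments (last £310.34); total interest = total paid − £15,322.14 = £4,188.20.
At £424.52/mo: 46 payments (last £84.55); total interest £3,865.81.
Payments saved = 49 − 46 = 3.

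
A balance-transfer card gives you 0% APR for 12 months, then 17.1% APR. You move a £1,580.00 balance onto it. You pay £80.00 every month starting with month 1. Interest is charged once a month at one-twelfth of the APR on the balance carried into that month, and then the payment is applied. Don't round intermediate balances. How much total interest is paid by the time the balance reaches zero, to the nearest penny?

Promo months 1–12 at r₀ = 0%/12 = 0; months 13+ at r₁ = 17.1%/12 = 0.01425.
After month 12 (no interest yet): B = £1,580.00 − 12·£80.00 = £620.00.
Then at r₁ with £80.00/mo: n₂ = −ln(1 − r₁·B/P)/ln(1+r₁) ≈ 8.27 → 9 more payments.
Total paid = 20·£80.00 + £21.77 = £1,621.77; interest = £1,621.77 − £1,580.00 = £41.77.

£41.77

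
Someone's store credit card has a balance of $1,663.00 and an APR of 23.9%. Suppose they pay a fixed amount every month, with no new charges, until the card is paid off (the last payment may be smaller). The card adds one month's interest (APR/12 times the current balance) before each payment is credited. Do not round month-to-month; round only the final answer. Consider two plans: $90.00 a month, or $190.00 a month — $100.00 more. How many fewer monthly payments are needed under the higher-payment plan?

Monthly rate r = 23.9%/12 = 1.99167% = 0.0199167.
At $90.00/mo: n = ⌈−ln(1 − rB₀/P)/ln(1+r)⌉ = 24 payments (last $24.41); total interest = total paid − $1,663.00 = $431.41.
At $190.00/mo: 10 payments (last $135.88); total interest $182.88.
Payments saved = 24 − 10 = 14.

14 fewer payments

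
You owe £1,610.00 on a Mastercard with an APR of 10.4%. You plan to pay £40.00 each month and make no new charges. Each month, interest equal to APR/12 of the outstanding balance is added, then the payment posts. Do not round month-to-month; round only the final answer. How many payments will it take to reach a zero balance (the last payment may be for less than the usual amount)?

50 payments

Monthly rate r = 10.4%/12 = 0.866667% = 0.00866667.
Recurrence: B ← B·(1+r) − £40.00.
Month 1: interest £13.95; balance after payment £1,583.95.
Month 2: interest £13.73; balance after payment £1,557.68.
Closed form: n = −ln(1 − rB₀/P)/ln(1+r) = −ln(0.65117)/ln(1.00867) ≈ 49.713, so the balance reaches zero during payment 50.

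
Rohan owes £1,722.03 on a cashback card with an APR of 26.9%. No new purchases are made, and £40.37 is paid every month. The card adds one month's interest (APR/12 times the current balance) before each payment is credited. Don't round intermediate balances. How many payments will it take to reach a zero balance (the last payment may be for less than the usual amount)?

Monthly rate r = 26.9%/12 = 2.24167% = 0.0224167.
Recurrence: B ← B·(1+r) − £40.37.
Month 1: interest £38.60; balance after payment £1,720.26.
Month 2: interest £38.56; balance after payment £1,718.45.
Closed form: n = −ln(1 − rB₀/P)/ln(1+r) = −ln(0.043791)/ln(1.02242) ≈ 141.112, so the balance reaches zero during payment 142.

142 months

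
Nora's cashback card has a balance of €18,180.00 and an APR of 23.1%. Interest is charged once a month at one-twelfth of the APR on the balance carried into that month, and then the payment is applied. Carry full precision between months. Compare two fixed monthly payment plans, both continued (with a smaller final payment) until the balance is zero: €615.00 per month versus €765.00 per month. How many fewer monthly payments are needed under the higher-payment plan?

12 fewer payments

Monthly rate r = 23.1%/12 = 1.925% = 0.01925.
At €615.00/mo: n = ⌈−ln(1 − rB₀/P)/ln(1+r)⌉ = 45 payments (last €91.36); total interest = total paid − €18,180.00 = €8,971.36.
At €765.00/mo: 33 payments (last €55.33); total interest €6,355.33.
Payments saved = 45 − 33 = 12.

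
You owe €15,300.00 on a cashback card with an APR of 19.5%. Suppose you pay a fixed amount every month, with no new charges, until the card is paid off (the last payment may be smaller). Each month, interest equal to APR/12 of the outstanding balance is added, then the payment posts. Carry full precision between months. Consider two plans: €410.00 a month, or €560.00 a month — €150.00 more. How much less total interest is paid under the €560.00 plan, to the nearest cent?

Monthly rate r = 19.5%/12 = 1.625% = 0.01625.
At €410.00/mo: n = ⌈−ln(1 − rB₀/P)/ln(1+r)⌉ = 58 payments (last €346.90); total interest = total paid − €15,300.00 = €8,416.90.
At €560.00/mo: 37 payments (last €231.81); total interest €5,091.81.
Interest saved = €8,416.90 − €5,091.81 = €3,325.09.

€3,325.09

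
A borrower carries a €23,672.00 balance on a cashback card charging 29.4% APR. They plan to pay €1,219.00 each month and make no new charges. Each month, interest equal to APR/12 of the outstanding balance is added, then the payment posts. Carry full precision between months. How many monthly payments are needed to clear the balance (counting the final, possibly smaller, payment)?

Monthly rate r = 29.4%/12 = 2.45% = 0.0245.
Recurrence: B ← B·(1+r) − €1,219.00.
Month 1: interest €579.96; balance after payment €23,032.96.
Month 2: interest €564.31; balance after payment €22,378.27.
Closed form: n = −ln(1 − rB₀/P)/ln(1+r) = −ln(0.52423)/ln(1.0245) ≈ 26.682, so the balance reaches zero during payment 27.

27 months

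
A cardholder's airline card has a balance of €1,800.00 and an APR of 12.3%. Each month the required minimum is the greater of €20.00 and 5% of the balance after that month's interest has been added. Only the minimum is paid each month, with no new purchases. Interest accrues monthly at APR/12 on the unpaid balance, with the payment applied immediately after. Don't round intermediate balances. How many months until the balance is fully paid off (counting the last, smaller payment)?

Monthly rate r = 12.3%/12 = 1.025% = 0.01025.
While 5% of the post-interest balance exceeds €20.00, each month B ← (B·(1+r))·(1 − 0.05), i.e. B shrinks by the factor (1+r)·0.95 = 0.95974.
This holds for months 1–37. Entering month 38 the balance is €393.47; 5% of the post-interest balance is now below €20.00, so the flat €20.00 minimum applies from here.
From month 38 a fixed €20.00 at rate r clears €393.47 in 23 more payments. Total: 37 + 23 = 60 months.

60 months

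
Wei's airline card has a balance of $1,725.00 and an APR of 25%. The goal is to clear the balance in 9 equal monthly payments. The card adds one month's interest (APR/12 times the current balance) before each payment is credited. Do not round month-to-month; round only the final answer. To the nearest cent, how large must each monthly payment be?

$212.18

Monthly rate r = 25%/12 = 2.08333% = 0.0208333.
Level-payment amortization: P = B₀·r / (1 − (1+r)^(−n)) = 1725.00·0.0208333 / (1 − 1.02083^(−9)).
Denominator 1 − (1+r)^(−9) = 0.169372288.
P = 35.9375 / 0.169372288 ≈ 212.18.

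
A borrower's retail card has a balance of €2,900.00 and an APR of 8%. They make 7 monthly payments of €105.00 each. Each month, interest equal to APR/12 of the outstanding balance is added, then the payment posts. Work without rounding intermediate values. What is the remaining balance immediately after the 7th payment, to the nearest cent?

€2,288.21

Monthly rate r = 8%/12 = 0.666667% = 0.00666667.
Each month: B ← B·(1+r) − €105.00.
Month 1: interest €19.33; balance after payment €2,814.33.
Month 2: interest €18.76; balance after payment €2,728.10.
Month 3: interest €18.19; balance after payment €2,641.28.
Month 4: interest €17.61; balance after payment €2,553.89.
Month 5: interest €17.03; balance after payment €2,465.92.
Month 6: interest €16.44; balance after payment €2,377.36.
Month 7: interest €15.85; balance after payment €2,288.21.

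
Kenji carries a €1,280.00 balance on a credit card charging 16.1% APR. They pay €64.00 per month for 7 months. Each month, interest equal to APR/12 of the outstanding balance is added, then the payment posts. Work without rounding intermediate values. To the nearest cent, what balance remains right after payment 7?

€938.72

Monthly rate r = 16.1%/12 = 1.34167% = 0.0134167.
Each month: B ← B·(1+r) − €64.00.
Month 1: interest €17.17; balance after payment €1,233.17.
Month 2: interest €16.55; balance after payment €1,185.72.
Month 3: interest €15.91; balance after payment €1,137.63.
Month 4: interest €15.26; balance after payment €1,088.89.
Month 5: interest €14.61; balance after payment €1,039.50.
Month 6: interest €13.95; balance after payment €989.45.
Month 7: interest €13.28; balance after payment €938.72.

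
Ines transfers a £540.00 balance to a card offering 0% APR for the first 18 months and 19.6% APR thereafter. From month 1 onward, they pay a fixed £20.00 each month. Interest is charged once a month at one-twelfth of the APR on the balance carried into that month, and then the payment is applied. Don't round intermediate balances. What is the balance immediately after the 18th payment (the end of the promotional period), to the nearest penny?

Promo months 1–18 at r₀ = 0%/12 = 0; months 19+ at r₁ = 19.6%/12 = 0.0163333.
After month 18 (no interest yet): B = £540.00 − 18·£20.00 = £180.00.

£180.00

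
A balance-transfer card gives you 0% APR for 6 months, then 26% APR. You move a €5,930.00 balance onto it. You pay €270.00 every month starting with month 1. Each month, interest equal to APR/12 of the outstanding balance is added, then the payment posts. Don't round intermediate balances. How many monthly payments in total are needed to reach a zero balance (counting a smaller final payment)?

26 payments

Promo months 1–6 at r₀ = 0%/12 = 0; months 7+ at r₁ = 26%/12 = 0.0216667.
After month 6 (no interest yet): B = €5,930.00 − 6·€270.00 = €4,310.00.
Then at r₁ with €270.00/mo: n₂ = −ln(1 − r₁·B/P)/ln(1+r₁) ≈ 19.80 → 20 more payments.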